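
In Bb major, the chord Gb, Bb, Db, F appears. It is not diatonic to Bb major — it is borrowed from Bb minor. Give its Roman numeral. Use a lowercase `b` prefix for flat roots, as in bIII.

Gb is the lowered form of scale degree 6 in Bb major (the diatonic degree 6 is G). The diatonic chord on degree 6 would be Gm (vi), but Gb–Bb–Db–F is the major-seventh chord from Bb minor. As a borrowed chord it is labeled bVImaj7.

bVImaj7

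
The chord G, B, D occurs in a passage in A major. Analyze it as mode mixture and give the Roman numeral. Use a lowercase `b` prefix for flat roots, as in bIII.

bVII

In A major scale degree 7 is G#; G is its lowered form, from A minor. The diatonic chord on degree 7 would be G#dim (vii°), but G–B–D is the major chord from A minor. As a borrowed chord it is labeled bVII.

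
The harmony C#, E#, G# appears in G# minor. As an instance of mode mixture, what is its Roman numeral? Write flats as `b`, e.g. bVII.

C# is scale degree 4 in G# minor. C#–E#–G# is a major chord — the form found in G# major, not the diatonic iv (C#m). Borrowed into G# minor it is written IV.

IV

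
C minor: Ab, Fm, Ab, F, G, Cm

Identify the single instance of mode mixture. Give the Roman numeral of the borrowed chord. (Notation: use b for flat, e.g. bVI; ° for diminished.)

IV

C minor has the diatonic set Cm, Ddim, Eb, Fm, G, Ab, Bb (with V from harmonic minor). Of the given chords, Ab, Fm, G and Cm are diatonic. But F (F–A–C) is foreign: the diatonic iv on degree 4 is Fm, whereas F comes from C major. It is labeled IV.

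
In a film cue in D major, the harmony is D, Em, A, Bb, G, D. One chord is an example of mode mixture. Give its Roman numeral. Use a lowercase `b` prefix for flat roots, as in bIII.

D major has the diatonic set D, Em, F#m, G, A, Bm, C#dim. D, Em, A and G all belong to that set. Bb (Bb–D–F) doesn't fit — on degree 6 D major would have Bm (vi). Bb is the degree-6 chord of D minor, so it is the borrowed bVI.

bVI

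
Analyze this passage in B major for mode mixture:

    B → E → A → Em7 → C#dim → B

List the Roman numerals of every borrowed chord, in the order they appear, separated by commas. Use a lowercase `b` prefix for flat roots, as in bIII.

bVII, iv7, ii°

B major has the diatonic set B, C#m, D#m, E, F#, G#m, A#dim. Of the given chords, B and E are diatonic. But A (A–C#–E) is foreign: the diatonic vii° on degree 7 is A#dim, whereas A comes from B minor. It is labeled bVII. Em7 (E–G–B–D) is not: scale degree 4 in B major carries E (IV). In B minor the chord on that degree is Em7, so here it functions as iv7, borrowed from the parallel minor. C#dim (C#–E–G) doesn't fit — on degree 2 B major would have C#m (ii). C#dim is the degree-2 chord of B minor, so it is the borrowed ii°.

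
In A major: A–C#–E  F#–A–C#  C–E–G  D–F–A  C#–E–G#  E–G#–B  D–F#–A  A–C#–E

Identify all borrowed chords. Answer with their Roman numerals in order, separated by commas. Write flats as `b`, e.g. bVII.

bIII, iv

The diatonic triads in A major are A, Bm, C#m, D, E, F#m, G#dim. A–C#–E = A, F#–A–C# = F#m, C#–E–G# = C#m, E–G#–B = E and D–F#–A = D all belong to that set. C–E–G is not: scale degree 3 in A major carries C#m (iii). In A minor the chord on that degree is C, so here it functions as bIII, borrowed from the parallel minor. D–F–A is not: scale degree 4 in A major carries D (IV). In A minor the chord on that degree is Dm, so here it functions as iv, borrowed from the parallel minor.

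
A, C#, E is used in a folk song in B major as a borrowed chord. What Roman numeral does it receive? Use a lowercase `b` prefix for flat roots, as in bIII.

bVII

In B major scale degree 7 is A#; A is its lowered form, from B minor. A–C#–E is a major chord — the form found in B minor, not the diatonic vii° (A#dim). Borrowed into B major it is written bVII.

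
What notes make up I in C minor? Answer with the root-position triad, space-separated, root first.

I is built on scale degree 1, which is C in both C minor and its parallel. In C major the chord on C is C–E–G.

C E G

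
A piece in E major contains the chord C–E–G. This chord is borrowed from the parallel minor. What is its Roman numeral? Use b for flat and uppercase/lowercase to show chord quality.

bVI

C is the lowered form of scale degree 6 in E major (the diatonic degree 6 is C#). The diatonic chord on degree 6 would be C#m (vi), but C–E–G is the major chord from E minor. As a borrowed chord it is labeled bVI.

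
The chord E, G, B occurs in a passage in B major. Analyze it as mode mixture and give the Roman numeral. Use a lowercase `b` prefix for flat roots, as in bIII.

iv

E is scale degree 4 in B major. E–G–B is a minor chord — the form found in B minor, not the diatonic IV (E). Borrowed into B major it is written iv.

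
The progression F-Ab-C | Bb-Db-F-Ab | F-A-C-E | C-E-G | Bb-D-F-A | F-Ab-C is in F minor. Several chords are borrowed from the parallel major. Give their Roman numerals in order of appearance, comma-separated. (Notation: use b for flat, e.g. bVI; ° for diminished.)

Imaj7, IVmaj7

In F minor (with V from harmonic minor) the diatonic chords are Fm, Gdim, Ab, Bbm, C, Db, Eb. F–Ab–C = Fm, Bb–Db–F–Ab = Bbm7 and C–E–G = C all belong to that set. But F–A–C–E is foreign: the diatonic i on degree 1 is Fm, whereas Fmaj7 comes from F major. It is labeled Imaj7. Bb–D–F–A is not: scale degree 4 in F minor carries Bbm (iv). In F major the chord on that degree is Bbmaj7, so here it functions as IVmaj7, borrowed from the parallel major.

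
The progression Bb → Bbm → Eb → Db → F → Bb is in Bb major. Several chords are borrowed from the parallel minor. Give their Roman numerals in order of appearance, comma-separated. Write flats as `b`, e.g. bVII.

i, bIII

Bb major has the diatonic set Bb, Cm, Dm, Eb, F, Gm, Adim. Bb, Eb and F all belong to that set. Bbm (Bb–Db–F) doesn't fit — on degree 1 Bb major would have Bb (I). Bbm is the degree-1 chord of Bb minor, so it is the borrowed i. But Db (Db–F–Ab) is foreign: the diatonic iii on degree 3 is Dm, whereas Db comes from Bb minor. It is labeled bIII.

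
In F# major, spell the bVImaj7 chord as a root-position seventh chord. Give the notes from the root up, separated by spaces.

D F# A C#

The root of bVImaj7 is the lowered 6th degree: D# becomes D. In F# minor the chord on D is D–F#–A–C#.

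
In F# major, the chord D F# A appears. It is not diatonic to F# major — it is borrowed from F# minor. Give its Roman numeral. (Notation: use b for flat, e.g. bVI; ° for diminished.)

D is the lowered form of scale degree 6 in F# major (the diatonic degree 6 is D#). The diatonic chord on degree 6 would be D#m (vi), but D–F#–A is the major chord from F# minor. As a borrowed chord it is labeled bVI.

bVI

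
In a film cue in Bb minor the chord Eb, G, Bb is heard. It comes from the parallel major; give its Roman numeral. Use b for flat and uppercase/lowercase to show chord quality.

IV

Eb is scale degree 4 in Bb minor. Diatonically Bb minor has Ebm (iv) on that degree; Eb–G–Bb is instead the major chord native to Bb major, so it takes the label IV.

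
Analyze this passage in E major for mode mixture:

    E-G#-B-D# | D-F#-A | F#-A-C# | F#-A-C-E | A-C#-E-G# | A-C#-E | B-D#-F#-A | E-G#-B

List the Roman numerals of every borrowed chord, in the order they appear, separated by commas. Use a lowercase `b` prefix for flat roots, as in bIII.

bVII, iiø7

The diatonic triads in E major are E, F#m, G#m, A, B, C#m, D#dim. E–G#–B–D# = Emaj7, F#–A–C# = F#m, A–C#–E–G# = Amaj7, A–C#–E = A, B–D#–F#–A = B7 and E–G#–B = E are all diatonic. D–F#–A doesn't fit — on degree 7 E major would have D#dim (vii°). D is the degree-7 chord of E minor, so it is the borrowed bVII. F#–A–C–E is not: scale degree 2 in E major carries F#m (ii). In E minor the chord on that degree is F#m7b5, so here it functions as iiø7, borrowed from the parallel minor.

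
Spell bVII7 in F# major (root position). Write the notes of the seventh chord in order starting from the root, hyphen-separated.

E-G#-B-D

bVII7 is built on the lowered scale degree 7. In F# major degree 7 is E#; lowered it becomes E. Stacking thirds in F# minor on E gives E–G#–B–D.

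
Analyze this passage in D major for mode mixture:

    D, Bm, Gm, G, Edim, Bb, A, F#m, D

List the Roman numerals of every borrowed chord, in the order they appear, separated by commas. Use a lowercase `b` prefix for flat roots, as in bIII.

iv, ii°, bVI

In D major the diatonic chords are D, Em, F#m, G, A, Bm, C#dim. Of the given chords, D, Bm, G, A and F#m are diatonic. Gm (G–Bb–D) is not: scale degree 4 in D major carries G (IV). In D minor the chord on that degree is Gm, so here it functions as iv, borrowed from the parallel minor. Edim (E–G–Bb) is not: scale degree 2 in D major carries Em (ii). In D minor the chord on that degree is Edim, so here it functions as ii°, borrowed from the parallel minor. But Bb (Bb–D–F) is foreign: the diatonic vi on degree 6 is Bm, whereas Bb comes from D minor. It is labeled bVI.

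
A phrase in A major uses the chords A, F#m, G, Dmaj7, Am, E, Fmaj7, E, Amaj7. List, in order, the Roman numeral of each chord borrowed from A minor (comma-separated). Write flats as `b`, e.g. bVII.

A major has the diatonic set A, Bm, C#m, D, E, F#m, G#dim. A, F#m, Dmaj7, E and Amaj7 all belong to that set. But G (G–B–D) is foreign: the diatonic vii° on degree 7 is G#dim, whereas G comes from A minor. It is labeled bVII. Am (A–C–E) doesn't fit — on degree 1 A major would have A (I). Am is the degree-1 chord of A minor, so it is the borrowed i. Fmaj7 (F–A–C–E) doesn't fit — on degree 6 A major would have F#m (vi). Fmaj7 is the degree-6 chord of A minor, so it is the borrowed bVImaj7.

bVII, i, bVImaj7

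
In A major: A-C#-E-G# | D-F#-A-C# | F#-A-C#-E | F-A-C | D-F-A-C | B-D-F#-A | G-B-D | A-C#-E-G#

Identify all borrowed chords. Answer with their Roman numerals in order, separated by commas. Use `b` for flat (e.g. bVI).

A major has the diatonic set A, Bm, C#m, D, E, F#m, G#dim. Of the given chords, A–C#–E–G# = Amaj7, D–F#–A–C# = Dmaj7, F#–A–C#–E = F#m7 and B–D–F#–A = Bm7 are diatonic. But F–A–C is foreign: the diatonic vi on degree 6 is F#m, whereas F comes from A minor. It is labeled bVI. D–F–A–C doesn't fit — on degree 4 A major would have D (IV). Dm7 is the degree-4 chord of A minor, so it is the borrowed iv7. G–B–D is not: scale degree 7 in A major carries G#dim (vii°). In A minor the chord on that degree is G, so here it functions as bVII, borrowed from the parallel minor.

bVI, iv7, bVII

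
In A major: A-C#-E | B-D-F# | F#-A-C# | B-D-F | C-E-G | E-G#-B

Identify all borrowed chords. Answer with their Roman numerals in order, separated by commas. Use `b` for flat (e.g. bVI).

ii°, bIII

A major has the diatonic set A, Bm, C#m, D, E, F#m, G#dim. A–C#–E = A, B–D–F# = Bm, F#–A–C# = F#m and E–G#–B = E all belong to that set. B–D–F doesn't fit — on degree 2 A major would have Bm (ii). Bdim is the degree-2 chord of A minor, so it is the borrowed ii°. C–E–G doesn't fit — on degree 3 A major would have C#m (iii). C is the degree-3 chord of A minor, so it is the borrowed bIII.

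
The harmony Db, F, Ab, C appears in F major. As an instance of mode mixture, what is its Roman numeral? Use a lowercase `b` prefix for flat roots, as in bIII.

The root Db is the lowered 6th scale degree — diatonically F major has D there. The diatonic chord on degree 6 would be Dm (vi), but Db–F–Ab–C is the major-seventh chord from F minor. As a borrowed chord it is labeled bVImaj7.

bVImaj7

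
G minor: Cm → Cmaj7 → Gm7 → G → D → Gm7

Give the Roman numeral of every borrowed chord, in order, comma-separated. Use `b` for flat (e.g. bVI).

G minor has the diatonic set Gm, Adim, Bb, Cm, D, Eb, F (with V from harmonic minor). Cm, Gm7 and D all belong to that set. Cmaj7 (C–E–G–B) doesn't fit — on degree 4 G minor would have Cm (iv). Cmaj7 is the degree-4 chord of G major, so it is the borrowed IVmaj7. G (G–B–D) doesn't fit — on degree 1 G minor would have Gm (i). G is the degree-1 chord of G major, so it is the borrowed I.

IVmaj7, I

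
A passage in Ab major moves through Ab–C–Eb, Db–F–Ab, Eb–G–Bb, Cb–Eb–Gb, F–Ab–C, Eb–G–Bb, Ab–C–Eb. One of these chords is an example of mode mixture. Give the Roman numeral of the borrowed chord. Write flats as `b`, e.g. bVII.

Ab major has the diatonic set Ab, Bbm, Cm, Db, Eb, Fm, Gdim. Ab–C–Eb = Ab, Db–F–Ab = Db, Eb–G–Bb = Eb and F–Ab–C = Fm all belong to that set. Cb–Eb–Gb is not: scale degree 3 in Ab major carries Cm (iii). In Ab minor the chord on that degree is Cb, so here it functions as bIII, borrowed from the parallel minor.

bIII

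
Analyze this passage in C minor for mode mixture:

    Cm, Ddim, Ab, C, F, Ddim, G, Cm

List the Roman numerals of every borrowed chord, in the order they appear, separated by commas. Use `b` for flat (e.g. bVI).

I, IV

C minor has the diatonic set Cm, Ddim, Eb, Fm, G, Ab, Bb (with V from harmonic minor). Of the given chords, Cm, Ddim, Ab and G are diatonic. But C (C–E–G) is foreign: the diatonic i on degree 1 is Cm, whereas C comes from C major. It is labeled I. F (F–A–C) is not: scale degree 4 in C minor carries Fm (iv). In C major the chord on that degree is F, so here it functions as IV, borrowed from the parallel major.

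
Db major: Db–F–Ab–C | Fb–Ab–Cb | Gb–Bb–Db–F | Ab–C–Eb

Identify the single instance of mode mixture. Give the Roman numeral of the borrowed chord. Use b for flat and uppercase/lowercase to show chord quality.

Db major has the diatonic set Db, Ebm, Fm, Gb, Ab, Bbm, Cdim. Db–F–Ab–C = Dbmaj7, Gb–Bb–Db–F = Gbmaj7 and Ab–C–Eb = Ab are all diatonic. Fb–Ab–Cb is not: scale degree 3 in Db major carries Fm (iii). In Db minor the chord on that degree is Fb, so here it functions as bIII, borrowed from the parallel minor.

bIII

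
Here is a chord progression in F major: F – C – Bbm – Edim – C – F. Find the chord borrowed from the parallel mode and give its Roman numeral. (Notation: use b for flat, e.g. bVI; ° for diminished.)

In F major the diatonic chords are F, Gm, Am, Bb, C, Dm, Edim. Of the given chords, F, C and Edim are diatonic. Bbm (Bb–Db–F) is not: scale degree 4 in F major carries Bb (IV). In F minor the chord on that degree is Bbm, so here it functions as iv, borrowed from the parallel minor.

iv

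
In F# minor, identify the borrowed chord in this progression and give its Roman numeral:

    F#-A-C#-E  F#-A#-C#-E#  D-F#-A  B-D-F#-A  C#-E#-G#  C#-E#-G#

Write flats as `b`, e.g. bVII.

F# minor has the diatonic set F#m, G#dim, A, Bm, C#, D, E (with V from harmonic minor). Of the given chords, F#–A–C#–E = F#m7, D–F#–A = D, B–D–F#–A = Bm7 and C#–E#–G# = C# are diatonic. F#–A#–C#–E# is not: scale degree 1 in F# minor carries F#m (i). In F# major the chord on that degree is F#maj7, so here it functions as Imaj7, borrowed from the parallel major.

Imaj7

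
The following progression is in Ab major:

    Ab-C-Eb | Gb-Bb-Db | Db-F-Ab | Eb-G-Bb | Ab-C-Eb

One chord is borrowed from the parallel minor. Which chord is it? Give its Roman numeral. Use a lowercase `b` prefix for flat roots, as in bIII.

In Ab major the diatonic chords are Ab, Bbm, Cm, Db, Eb, Fm, Gdim. Ab–C–Eb = Ab, Db–F–Ab = Db and Eb–G–Bb = Eb all belong to that set. Gb–Bb–Db is not: scale degree 7 in Ab major carries Gdim (vii°). In Ab minor the chord on that degree is Gb, so here it functions as bVII, borrowed from the parallel minor.

bVII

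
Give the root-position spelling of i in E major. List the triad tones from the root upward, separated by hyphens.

E-G-B

i is built on scale degree 1, which is E in both E major and its parallel. In E minor the chord on E is E–G–B.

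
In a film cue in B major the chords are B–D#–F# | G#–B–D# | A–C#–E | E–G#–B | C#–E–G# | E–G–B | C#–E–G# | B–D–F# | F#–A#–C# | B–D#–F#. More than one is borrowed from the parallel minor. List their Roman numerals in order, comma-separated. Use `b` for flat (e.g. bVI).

In B major the diatonic chords are B, C#m, D#m, E, F#, G#m, A#dim. B–D#–F# = B, G#–B–D# = G#m, E–G#–B = E, C#–E–G# = C#m and F#–A#–C# = F# are all diatonic. But A–C#–E is foreign: the diatonic vii° on degree 7 is A#dim, whereas A comes from B minor. It is labeled bVII. E–G–B doesn't fit — on degree 4 B major would have E (IV). Em is the degree-4 chord of B minor, so it is the borrowed iv. B–D–F# doesn't fit — on degree 1 B major would have B (I). Bm is the degree-1 chord of B minor, so it is the borrowed i.

bVII, iv, i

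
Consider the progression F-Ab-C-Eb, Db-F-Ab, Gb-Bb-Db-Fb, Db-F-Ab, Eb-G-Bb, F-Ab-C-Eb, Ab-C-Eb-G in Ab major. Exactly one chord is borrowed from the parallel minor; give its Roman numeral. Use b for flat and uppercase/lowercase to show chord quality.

Ab major has the diatonic set Ab, Bbm, Cm, Db, Eb, Fm, Gdim. F–Ab–C–Eb = Fm7, Db–F–Ab = Db, Eb–G–Bb = Eb and Ab–C–Eb–G = Abmaj7 all belong to that set. But Gb–Bb–Db–Fb is foreign: the diatonic vii° on degree 7 is Gdim, whereas Gb7 comes from Ab minor. It is labeled bVII7.

bVII7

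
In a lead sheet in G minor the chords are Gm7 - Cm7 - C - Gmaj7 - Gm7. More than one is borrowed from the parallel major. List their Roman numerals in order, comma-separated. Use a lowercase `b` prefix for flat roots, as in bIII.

IV, Imaj7

The diatonic triads in G minor (with V from harmonic minor) are Gm, Adim, Bb, Cm, D, Eb, F. Of the given chords, Gm7 and Cm7 are diatonic. C (C–E–G) is not: scale degree 4 in G minor carries Cm (iv). In G major the chord on that degree is C, so here it functions as IV, borrowed from the parallel major. But Gmaj7 (G–B–D–F#) is foreign: the diatonic i on degree 1 is Gm, whereas Gmaj7 comes from G major. It is labeled Imaj7.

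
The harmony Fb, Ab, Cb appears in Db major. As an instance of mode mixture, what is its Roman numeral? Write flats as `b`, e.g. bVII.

bIII

Fb is the lowered form of scale degree 3 in Db major (the diatonic degree 3 is F). The diatonic chord on degree 3 would be Fm (iii), but Fb–Ab–Cb is the major chord from Db minor. As a borrowed chord it is labeled bIII.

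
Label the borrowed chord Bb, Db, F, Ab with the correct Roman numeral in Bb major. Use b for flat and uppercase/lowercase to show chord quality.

i7

The root Bb is the diatonic 1st degree of Bb major; the borrowing shows in the chord quality. Bb–Db–F–Ab is a minor-seventh chord — the form found in Bb minor, not the diatonic I (Bb). Borrowed into Bb major it is written i7.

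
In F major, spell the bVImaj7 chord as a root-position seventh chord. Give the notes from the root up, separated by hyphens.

Scale degree 6 in F major is D. bVImaj7 uses the lowered form, Db, taken from F minor. Stacking thirds in F minor on Db gives Db–F–Ab–C.

Db-F-Ab-C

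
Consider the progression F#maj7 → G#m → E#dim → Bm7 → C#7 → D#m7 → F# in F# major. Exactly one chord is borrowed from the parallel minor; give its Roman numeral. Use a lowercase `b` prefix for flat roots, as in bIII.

In F# major the diatonic chords are F#, G#m, A#m, B, C#, D#m, E#dim. Of the given chords, F#maj7, G#m, E#dim, C#7, D#m7 and F# are diatonic. Bm7 (B–D–F#–A) is not: scale degree 4 in F# major carries B (IV). In F# minor the chord on that degree is Bm7, so here it functions as iv7, borrowed from the parallel minor.

iv7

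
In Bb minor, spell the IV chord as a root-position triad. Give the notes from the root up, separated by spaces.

Eb G Bb

IV is built on scale degree 4, which is Eb in both Bb minor and its parallel. Building the major chord from the parallel major on Eb: Eb–G–Bb.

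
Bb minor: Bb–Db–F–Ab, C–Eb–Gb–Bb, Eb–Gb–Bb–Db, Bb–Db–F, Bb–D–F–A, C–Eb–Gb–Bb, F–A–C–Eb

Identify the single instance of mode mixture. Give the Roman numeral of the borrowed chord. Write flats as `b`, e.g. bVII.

The diatonic triads in Bb minor (with V from harmonic minor) are Bbm, Cdim, Db, Ebm, F, Gb, Ab. Of the given chords, Bb–Db–F–Ab = Bbm7, C–Eb–Gb–Bb = Cm7b5, Eb–Gb–Bb–Db = Ebm7, Bb–Db–F = Bbm and F–A–C–Eb = F7 are diatonic. Bb–D–F–A doesn't fit — on degree 1 Bb minor would have Bbm (i). Bbmaj7 is the degree-1 chord of Bb major, so it is the borrowed Imaj7.

Imaj7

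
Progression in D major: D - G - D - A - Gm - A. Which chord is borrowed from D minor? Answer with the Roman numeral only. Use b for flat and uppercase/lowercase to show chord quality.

iv

D major has the diatonic set D, Em, F#m, G, A, Bm, C#dim. D, G and A all belong to that set. Gm (G–Bb–D) is not: scale degree 4 in D major carries G (IV). In D minor the chord on that degree is Gm, so here it functions as iv, borrowed from the parallel minor.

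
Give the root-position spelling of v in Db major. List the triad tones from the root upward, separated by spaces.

v is built on scale degree 5, which is Ab in both Db major and its parallel. In Db minor the chord on Ab is Ab–Cb–Eb.

Ab Cb Eb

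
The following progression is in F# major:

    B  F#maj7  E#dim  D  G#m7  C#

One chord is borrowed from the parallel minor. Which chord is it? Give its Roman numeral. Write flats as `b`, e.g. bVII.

bVI

In F# major the diatonic chords are F#, G#m, A#m, B, C#, D#m, E#dim. B, F#maj7, E#dim, G#m7 and C# all belong to that set. D (D–F#–A) doesn't fit — on degree 6 F# major would have D#m (vi). D is the degree-6 chord of F# minor, so it is the borrowed bVI.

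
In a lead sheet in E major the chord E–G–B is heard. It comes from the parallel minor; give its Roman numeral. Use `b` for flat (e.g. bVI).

i

E is scale degree 1 in E major. The diatonic chord on degree 1 would be E (I), but E–G–B is the minor chord from E minor. As a borrowed chord it is labeled i.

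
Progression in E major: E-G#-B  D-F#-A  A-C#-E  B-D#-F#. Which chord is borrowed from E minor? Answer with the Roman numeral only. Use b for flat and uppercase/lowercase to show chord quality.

bVII

In E major the diatonic chords are E, F#m, G#m, A, B, C#m, D#dim. E–G#–B = E, A–C#–E = A and B–D#–F# = B are all diatonic. But D–F#–A is foreign: the diatonic vii° on degree 7 is D#dim, whereas D comes from E minor. It is labeled bVII.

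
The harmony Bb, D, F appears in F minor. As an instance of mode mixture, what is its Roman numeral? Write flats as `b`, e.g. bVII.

Bb is scale degree 4 in F minor. Bb–D–F is a major chord — the form found in F major, not the diatonic iv (Bbm). Borrowed into F minor it is written IV.

IV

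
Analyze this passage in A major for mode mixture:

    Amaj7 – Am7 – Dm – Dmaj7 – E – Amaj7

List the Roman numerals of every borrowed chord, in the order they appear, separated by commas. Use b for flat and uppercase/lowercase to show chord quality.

i7, iv

The diatonic triads in A major are A, Bm, C#m, D, E, F#m, G#dim. Of the given chords, Amaj7, Dmaj7 and E are diatonic. Am7 (A–C–E–G) doesn't fit — on degree 1 A major would have A (I). Am7 is the degree-1 chord of A minor, so it is the borrowed i7. Dm (D–F–A) doesn't fit — on degree 4 A major would have D (IV). Dm is the degree-4 chord of A minor, so it is the borrowed iv.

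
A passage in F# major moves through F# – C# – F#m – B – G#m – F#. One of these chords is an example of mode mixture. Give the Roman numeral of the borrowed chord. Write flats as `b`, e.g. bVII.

The diatonic triads in F# major are F#, G#m, A#m, B, C#, D#m, E#dim. Of the given chords, F#, C#, B and G#m are diatonic. F#m (F#–A–C#) doesn't fit — on degree 1 F# major would have F# (I). F#m is the degree-1 chord of F# minor, so it is the borrowed i.

i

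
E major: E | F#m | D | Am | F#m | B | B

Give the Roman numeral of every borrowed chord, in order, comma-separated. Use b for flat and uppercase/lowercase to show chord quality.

The diatonic triads in E major are E, F#m, G#m, A, B, C#m, D#dim. E, F#m and B all belong to that set. But D (D–F#–A) is foreign: the diatonic vii° on degree 7 is D#dim, whereas D comes from E minor. It is labeled bVII. Am (A–C–E) doesn't fit — on degree 4 E major would have A (IV). Am is the degree-4 chord of E minor, so it is the borrowed iv.

bVII, iv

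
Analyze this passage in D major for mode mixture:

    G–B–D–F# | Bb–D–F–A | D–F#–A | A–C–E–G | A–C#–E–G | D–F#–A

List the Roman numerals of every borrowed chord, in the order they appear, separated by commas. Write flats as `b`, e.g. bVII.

bVImaj7, v7

D major has the diatonic set D, Em, F#m, G, A, Bm, C#dim. G–B–D–F# = Gmaj7, D–F#–A = D and A–C#–E–G = A7 are all diatonic. Bb–D–F–A is not: scale degree 6 in D major carries Bm (vi). In D minor the chord on that degree is Bbmaj7, so here it functions as bVImaj7, borrowed from the parallel minor. A–C–E–G is not: scale degree 5 in D major carries A (V). In D minor the chord on that degree is Am7, so here it functions as v7, borrowed from the parallel minor.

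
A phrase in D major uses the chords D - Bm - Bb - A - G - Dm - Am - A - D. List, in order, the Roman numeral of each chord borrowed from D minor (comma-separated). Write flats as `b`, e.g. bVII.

In D major the diatonic chords are D, Em, F#m, G, A, Bm, C#dim. Of the given chords, D, Bm, A and G are diatonic. Bb (Bb–D–F) is not: scale degree 6 in D major carries Bm (vi). In D minor the chord on that degree is Bb, so here it functions as bVI, borrowed from the parallel minor. Dm (D–F–A) doesn't fit — on degree 1 D major would have D (I). Dm is the degree-1 chord of D minor, so it is the borrowed i. Am (A–C–E) doesn't fit — on degree 5 D major would have A (V). Am is the degree-5 chord of D minor, so it is the borrowed v.

bVI, i, v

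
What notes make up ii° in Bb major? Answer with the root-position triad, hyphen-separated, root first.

ii° is built on scale degree 2, which is C in both Bb major and its parallel. In Bb minor the chord on C is C–Eb–Gb.

C-Eb-Gb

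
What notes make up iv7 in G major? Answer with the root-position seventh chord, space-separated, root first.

The root, C, is scale degree 4 — the same note in G major and G minor; only the chord quality changes. In G minor the chord on C is C–Eb–G–Bb.

C Eb G Bb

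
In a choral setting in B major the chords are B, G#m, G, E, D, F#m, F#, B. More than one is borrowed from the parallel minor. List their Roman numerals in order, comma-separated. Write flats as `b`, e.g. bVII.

bVI, bIII, v

In B major the diatonic chords are B, C#m, D#m, E, F#, G#m, A#dim. Of the given chords, B, G#m, E and F# are diatonic. But G (G–B–D) is foreign: the diatonic vi on degree 6 is G#m, whereas G comes from B minor. It is labeled bVI. D (D–F#–A) doesn't fit — on degree 3 B major would have D#m (iii). D is the degree-3 chord of B minor, so it is the borrowed bIII. F#m (F#–A–C#) doesn't fit — on degree 5 B major would have F# (V). F#m is the degree-5 chord of B minor, so it is the borrowed v.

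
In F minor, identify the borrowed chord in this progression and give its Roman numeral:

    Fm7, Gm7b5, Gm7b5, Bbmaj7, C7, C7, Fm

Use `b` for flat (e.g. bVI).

In F minor (with V from harmonic minor) the diatonic chords are Fm, Gdim, Ab, Bbm, C, Db, Eb. Of the given chords, Fm7, Gm7b5, C7 and Fm are diatonic. Bbmaj7 (Bb–D–F–A) doesn't fit — on degree 4 F minor would have Bbm (iv). Bbmaj7 is the degree-4 chord of F major, so it is the borrowed IVmaj7.

IVmaj7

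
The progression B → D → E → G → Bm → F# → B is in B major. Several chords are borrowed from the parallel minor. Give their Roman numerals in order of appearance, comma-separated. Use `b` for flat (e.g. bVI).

bIII, bVI, i

B major has the diatonic set B, C#m, D#m, E, F#, G#m, A#dim. Of the given chords, B, E and F# are diatonic. But D (D–F#–A) is foreign: the diatonic iii on degree 3 is D#m, whereas D comes from B minor. It is labeled bIII. G (G–B–D) is not: scale degree 6 in B major carries G#m (vi). In B minor the chord on that degree is G, so here it functions as bVI, borrowed from the parallel minor. But Bm (B–D–F#) is foreign: the diatonic I on degree 1 is B, whereas Bm comes from B minor. It is labeled i.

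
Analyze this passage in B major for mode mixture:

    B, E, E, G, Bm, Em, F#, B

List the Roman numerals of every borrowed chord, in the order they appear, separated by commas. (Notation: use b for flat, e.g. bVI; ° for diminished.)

B major has the diatonic set B, C#m, D#m, E, F#, G#m, A#dim. B, E and F# all belong to that set. G (G–B–D) doesn't fit — on degree 6 B major would have G#m (vi). G is the degree-6 chord of B minor, so it is the borrowed bVI. But Bm (B–D–F#) is foreign: the diatonic I on degree 1 is B, whereas Bm comes from B minor. It is labeled i. Em (E–G–B) doesn't fit — on degree 4 B major would have E (IV). Em is the degree-4 chord of B minor, so it is the borrowed iv.

bVI, i, iv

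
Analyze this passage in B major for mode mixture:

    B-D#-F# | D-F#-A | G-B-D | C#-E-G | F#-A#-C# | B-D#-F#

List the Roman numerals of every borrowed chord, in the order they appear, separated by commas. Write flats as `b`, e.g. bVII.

bIII, bVI, ii°

B major has the diatonic set B, C#m, D#m, E, F#, G#m, A#dim. B–D#–F# = B and F#–A#–C# = F# both belong to that set. But D–F#–A is foreign: the diatonic iii on degree 3 is D#m, whereas D comes from B minor. It is labeled bIII. G–B–D doesn't fit — on degree 6 B major would have G#m (vi). G is the degree-6 chord of B minor, so it is the borrowed bVI. C#–E–G doesn't fit — on degree 2 B major would have C#m (ii). C#dim is the degree-2 chord of B minor, so it is the borrowed ii°.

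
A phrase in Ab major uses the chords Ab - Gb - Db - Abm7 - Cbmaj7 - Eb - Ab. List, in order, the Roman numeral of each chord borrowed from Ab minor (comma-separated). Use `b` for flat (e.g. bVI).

Ab major has the diatonic set Ab, Bbm, Cm, Db, Eb, Fm, Gdim. Of the given chords, Ab, Db and Eb are diatonic. But Gb (Gb–Bb–Db) is foreign: the diatonic vii° on degree 7 is Gdim, whereas Gb comes from Ab minor. It is labeled bVII. But Abm7 (Ab–Cb–Eb–Gb) is foreign: the diatonic I on degree 1 is Ab, whereas Abm7 comes from Ab minor. It is labeled i7. Cbmaj7 (Cb–Eb–Gb–Bb) is not: scale degree 3 in Ab major carries Cm (iii). In Ab minor the chord on that degree is Cbmaj7, so here it functions as bIIImaj7, borrowed from the parallel minor.

bVII, i7, bIIImaj7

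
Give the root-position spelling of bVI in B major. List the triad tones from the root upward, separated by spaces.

Scale degree 6 in B major is G#. bVI uses the lowered form, G, taken from B minor. Building the major chord from the parallel minor on G: G–B–D.

G B D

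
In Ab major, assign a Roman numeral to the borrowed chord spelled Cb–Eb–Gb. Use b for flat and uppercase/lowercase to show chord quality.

bIII

Cb is the lowered form of scale degree 3 in Ab major (the diatonic degree 3 is C). Diatonically Ab major has Cm (iii) on that degree; Cb–Eb–Gb is instead the major chord native to Ab minor, so it takes the label bIII.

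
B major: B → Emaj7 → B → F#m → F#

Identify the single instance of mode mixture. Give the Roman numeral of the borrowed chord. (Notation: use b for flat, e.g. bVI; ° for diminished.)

v

The diatonic triads in B major are B, C#m, D#m, E, F#, G#m, A#dim. B, Emaj7 and F# all belong to that set. But F#m (F#–A–C#) is foreign: the diatonic V on degree 5 is F#, whereas F#m comes from B minor. It is labeled v.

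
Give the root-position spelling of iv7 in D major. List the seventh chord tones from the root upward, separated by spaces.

iv7 is built on scale degree 4, which is G in both D major and its parallel. In D minor the chord on G is G–Bb–D–F.

G Bb D F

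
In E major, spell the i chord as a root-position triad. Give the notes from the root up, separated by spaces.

E G B

i is built on scale degree 1, which is E in both E major and its parallel. Building the minor chord from the parallel minor on E: E–G–B.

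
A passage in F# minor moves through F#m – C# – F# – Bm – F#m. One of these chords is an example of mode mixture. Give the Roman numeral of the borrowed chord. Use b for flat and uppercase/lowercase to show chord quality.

I

The diatonic triads in F# minor (with V from harmonic minor) are F#m, G#dim, A, Bm, C#, D, E. F#m, C# and Bm are all diatonic. But F# (F#–A#–C#) is foreign: the diatonic i on degree 1 is F#m, whereas F# comes from F# major. It is labeled I.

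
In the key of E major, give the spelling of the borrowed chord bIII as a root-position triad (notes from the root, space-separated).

G B D

Scale degree 3 in E major is G#. bIII uses the lowered form, G, taken from E minor. Building the major chord from the parallel minor on G: G–B–D.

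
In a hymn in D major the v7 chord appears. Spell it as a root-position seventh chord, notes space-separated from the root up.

A C E G

v7 is built on scale degree 5, which is A in both D major and its parallel. Stacking thirds in D minor on A gives A–C–E–G.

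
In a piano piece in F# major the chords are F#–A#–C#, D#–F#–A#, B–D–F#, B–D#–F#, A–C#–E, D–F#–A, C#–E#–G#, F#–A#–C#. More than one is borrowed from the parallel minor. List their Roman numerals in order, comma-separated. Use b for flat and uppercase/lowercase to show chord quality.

F# major has the diatonic set F#, G#m, A#m, B, C#, D#m, E#dim. Of the given chords, F#–A#–C# = F#, D#–F#–A# = D#m, B–D#–F# = B and C#–E#–G# = C# are diatonic. B–D–F# is not: scale degree 4 in F# major carries B (IV). In F# minor the chord on that degree is Bm, so here it functions as iv, borrowed from the parallel minor. But A–C#–E is foreign: the diatonic iii on degree 3 is A#m, whereas A comes from F# minor. It is labeled bIII. D–F#–A is not: scale degree 6 in F# major carries D#m (vi). In F# minor the chord on that degree is D, so here it functions as bVI, borrowed from the parallel minor.

iv, bIII, bVI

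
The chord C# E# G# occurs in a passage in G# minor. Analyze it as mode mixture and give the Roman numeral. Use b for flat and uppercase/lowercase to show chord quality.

The root C# is the diatonic 4th degree of G# minor; the borrowing shows in the chord quality. C#–E#–G# is a major chord — the form found in G# major, not the diatonic iv (C#m). Borrowed into G# minor it is written IV.

IV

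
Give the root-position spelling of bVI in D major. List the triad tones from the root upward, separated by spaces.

Bb D F

bVI is built on the lowered scale degree 6. In D major degree 6 is B; lowered it becomes Bb. Building the major chord from the parallel minor on Bb: Bb–D–F.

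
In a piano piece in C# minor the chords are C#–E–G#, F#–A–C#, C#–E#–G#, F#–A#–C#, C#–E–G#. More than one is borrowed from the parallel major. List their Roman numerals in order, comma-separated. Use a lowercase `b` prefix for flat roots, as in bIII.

C# minor has the diatonic set C#m, D#dim, E, F#m, G#, A, B (with V from harmonic minor). C#–E–G# = C#m and F#–A–C# = F#m both belong to that set. But C#–E#–G# is foreign: the diatonic i on degree 1 is C#m, whereas C# comes from C# major. It is labeled I. F#–A#–C# is not: scale degree 4 in C# minor carries F#m (iv). In C# major the chord on that degree is F#, so here it functions as IV, borrowed from the parallel major.

I, IV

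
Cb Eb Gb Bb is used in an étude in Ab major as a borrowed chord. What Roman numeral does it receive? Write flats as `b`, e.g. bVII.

bIIImaj7

The root Cb is the lowered 3rd scale degree — diatonically Ab major has C there. Diatonically Ab major has Cm (iii) on that degree; Cb–Eb–Gb–Bb is instead the major-seventh chord native to Ab minor, so it takes the label bIIImaj7.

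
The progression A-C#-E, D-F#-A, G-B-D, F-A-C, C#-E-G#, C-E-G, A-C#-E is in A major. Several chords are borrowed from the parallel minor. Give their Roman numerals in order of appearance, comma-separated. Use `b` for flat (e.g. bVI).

A major has the diatonic set A, Bm, C#m, D, E, F#m, G#dim. A–C#–E = A, D–F#–A = D and C#–E–G# = C#m are all diatonic. G–B–D doesn't fit — on degree 7 A major would have G#dim (vii°). G is the degree-7 chord of A minor, so it is the borrowed bVII. F–A–C is not: scale degree 6 in A major carries F#m (vi). In A minor the chord on that degree is F, so here it functions as bVI, borrowed from the parallel minor. C–E–G is not: scale degree 3 in A major carries C#m (iii). In A minor the chord on that degree is C, so here it functions as bIII, borrowed from the parallel minor.

bVII, bVI, bIII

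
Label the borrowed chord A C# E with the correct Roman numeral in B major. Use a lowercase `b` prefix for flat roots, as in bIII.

In B major scale degree 7 is A#; A is its lowered form, from B minor. The diatonic chord on degree 7 would be A#dim (vii°), but A–C#–E is the major chord from B minor. As a borrowed chord it is labeled bVII.

bVII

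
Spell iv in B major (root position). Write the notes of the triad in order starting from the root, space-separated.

The root, E, is scale degree 4 — the same note in B major and B minor; only the chord quality changes. Stacking thirds in B minor on E gives E–G–B.

E G B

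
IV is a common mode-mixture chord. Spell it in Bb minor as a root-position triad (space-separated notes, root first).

Eb G Bb

IV is built on scale degree 4, which is Eb in both Bb minor and its parallel. Building the major chord from the parallel major on Eb: Eb–G–Bb.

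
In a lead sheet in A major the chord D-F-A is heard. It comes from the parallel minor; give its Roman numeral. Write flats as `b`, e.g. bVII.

iv

The root D is the diatonic 4th degree of A major; the borrowing shows in the chord quality. D–F–A is a minor chord — the form found in A minor, not the diatonic IV (D). Borrowed into A major it is written iv.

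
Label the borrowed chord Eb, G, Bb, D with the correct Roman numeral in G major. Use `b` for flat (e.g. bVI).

The root Eb is the lowered 6th scale degree — diatonically G major has E there. Eb–G–Bb–D is a major-seventh chord — the form found in G minor, not the diatonic vi (Em). Borrowed into G major it is written bVImaj7.

bVImaj7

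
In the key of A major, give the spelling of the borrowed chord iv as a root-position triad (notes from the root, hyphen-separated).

The root, D, is scale degree 4 — the same note in A major and A minor; only the chord quality changes. Building the minor chord from the parallel minor on D: D–F–A.

D-F-A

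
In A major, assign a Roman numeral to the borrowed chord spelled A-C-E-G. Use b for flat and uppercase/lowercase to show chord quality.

i7

A is scale degree 1 in A major. The diatonic chord on degree 1 would be A (I), but A–C–E–G is the minor-seventh chord from A minor. As a borrowed chord it is labeled i7.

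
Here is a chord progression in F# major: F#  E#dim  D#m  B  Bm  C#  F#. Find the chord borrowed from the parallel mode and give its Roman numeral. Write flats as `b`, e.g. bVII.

iv

In F# major the diatonic chords are F#, G#m, A#m, B, C#, D#m, E#dim. Of the given chords, F#, E#dim, D#m, B and C# are diatonic. But Bm (B–D–F#) is foreign: the diatonic IV on degree 4 is B, whereas Bm comes from F# minor. It is labeled iv.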